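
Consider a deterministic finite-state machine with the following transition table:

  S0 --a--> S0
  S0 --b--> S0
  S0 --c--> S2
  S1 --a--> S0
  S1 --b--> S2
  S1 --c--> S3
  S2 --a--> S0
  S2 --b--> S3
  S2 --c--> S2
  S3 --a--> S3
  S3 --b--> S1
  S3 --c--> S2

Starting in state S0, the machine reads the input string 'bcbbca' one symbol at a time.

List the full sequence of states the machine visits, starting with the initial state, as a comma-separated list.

Answer: S0, S0, S2, S3, S1, S3, S3

Derivation:
Start: S0
  read 'b': S0 --b--> S0
  read 'c': S0 --c--> S2
  read 'b': S2 --b--> S3
  read 'b': S3 --b--> S1
  read 'c': S1 --c--> S3
  read 'a': S3 --a--> S3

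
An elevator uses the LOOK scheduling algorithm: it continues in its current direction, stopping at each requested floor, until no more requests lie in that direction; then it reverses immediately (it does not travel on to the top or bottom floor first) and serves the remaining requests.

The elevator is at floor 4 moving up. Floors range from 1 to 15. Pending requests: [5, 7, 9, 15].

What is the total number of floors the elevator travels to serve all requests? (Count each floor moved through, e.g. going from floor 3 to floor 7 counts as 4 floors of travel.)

Answer: 11

Derivation:
Start at floor 4 moving up, LOOK stop order: [5, 7, 9, 15]
  4 → 5: |5-4| = 1, total = 1
  5 → 7: |7-5| = 2, total = 3
  7 → 9: |9-7| = 2, total = 5
  9 → 15: |15-9| = 6, total = 11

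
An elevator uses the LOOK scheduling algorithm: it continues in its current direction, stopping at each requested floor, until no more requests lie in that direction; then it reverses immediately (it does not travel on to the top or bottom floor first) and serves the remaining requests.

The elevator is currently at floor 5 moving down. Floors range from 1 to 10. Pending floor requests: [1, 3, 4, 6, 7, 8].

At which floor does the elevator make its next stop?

Current floor: 5, direction: down
Requests above: [6, 7, 8]
Requests below: [1, 3, 4]
Moving down and requests lie below → nearest below is max([1, 3, 4]) = 4

Answer: 4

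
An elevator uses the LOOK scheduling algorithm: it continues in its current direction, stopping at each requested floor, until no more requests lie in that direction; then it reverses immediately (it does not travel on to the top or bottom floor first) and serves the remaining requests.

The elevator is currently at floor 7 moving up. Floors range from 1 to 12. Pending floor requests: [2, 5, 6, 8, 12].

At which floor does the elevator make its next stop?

Answer: 8

Derivation:
Current floor: 7, direction: up
Requests above: [8, 12]
Requests below: [2, 5, 6]
Moving up and requests lie above → nearest above is min([8, 12]) = 8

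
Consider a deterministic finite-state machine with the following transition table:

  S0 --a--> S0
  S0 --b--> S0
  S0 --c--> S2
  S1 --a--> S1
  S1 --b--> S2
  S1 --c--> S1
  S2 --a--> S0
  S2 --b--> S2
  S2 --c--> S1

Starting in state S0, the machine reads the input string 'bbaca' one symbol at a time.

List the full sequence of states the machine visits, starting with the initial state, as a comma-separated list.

Start: S0
  read 'b': S0 --b--> S0
  read 'b': S0 --b--> S0
  read 'a': S0 --a--> S0
  read 'c': S0 --c--> S2
  read 'a': S2 --a--> S0

Answer: S0, S0, S0, S0, S2, S0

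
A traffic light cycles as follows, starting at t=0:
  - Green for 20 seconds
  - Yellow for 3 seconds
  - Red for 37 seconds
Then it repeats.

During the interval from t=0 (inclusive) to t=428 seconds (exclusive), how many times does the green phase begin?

Cycle = 20+3+37 = 60s
green phase starts at t = k*60 + 0 for k=0,1,2,...
Need k*60+0 < 428 → k < 7.133
k ∈ {0, ..., 7} → 8 starts

Answer: 8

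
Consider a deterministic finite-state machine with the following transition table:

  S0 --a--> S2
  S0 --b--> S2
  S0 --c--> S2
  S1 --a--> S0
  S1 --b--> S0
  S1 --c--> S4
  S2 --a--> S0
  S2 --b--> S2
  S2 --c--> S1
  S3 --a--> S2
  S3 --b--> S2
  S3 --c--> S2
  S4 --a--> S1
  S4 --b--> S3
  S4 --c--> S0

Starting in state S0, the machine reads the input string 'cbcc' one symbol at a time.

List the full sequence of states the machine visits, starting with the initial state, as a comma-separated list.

Answer: S0, S2, S2, S1, S4

Derivation:
Start: S0
  read 'c': S0 --c--> S2
  read 'b': S2 --b--> S2
  read 'c': S2 --c--> S1
  read 'c': S1 --c--> S4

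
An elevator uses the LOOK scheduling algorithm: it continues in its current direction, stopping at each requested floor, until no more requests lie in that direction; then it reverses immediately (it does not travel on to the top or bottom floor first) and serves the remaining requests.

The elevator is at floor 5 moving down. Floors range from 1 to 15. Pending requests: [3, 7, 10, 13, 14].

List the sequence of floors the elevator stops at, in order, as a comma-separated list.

Current: 5, moving DOWN
Serve below first (descending): [3]
Then reverse, serve above (ascending): [7, 10, 13, 14]

Answer: 3, 7, 10, 13, 14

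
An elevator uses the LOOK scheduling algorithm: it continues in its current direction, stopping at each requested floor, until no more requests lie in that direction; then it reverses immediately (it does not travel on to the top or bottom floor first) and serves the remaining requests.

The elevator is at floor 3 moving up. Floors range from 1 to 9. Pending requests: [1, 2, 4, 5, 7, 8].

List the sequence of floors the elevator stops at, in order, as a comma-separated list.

Current: 3, moving UP
Serve above first (ascending): [4, 5, 7, 8]
Then reverse, serve below (descending): [2, 1]

Answer: 4, 5, 7, 8, 2, 1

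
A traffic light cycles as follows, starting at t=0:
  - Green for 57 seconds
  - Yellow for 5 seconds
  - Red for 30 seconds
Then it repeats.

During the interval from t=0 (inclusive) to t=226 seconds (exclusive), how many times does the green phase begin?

Answer: 3

Derivation:
Cycle = 57+5+30 = 92s
green phase starts at t = k*92 + 0 for k=0,1,2,...
Need k*92+0 < 226 → k < 2.457
k ∈ {0, ..., 2} → 3 starts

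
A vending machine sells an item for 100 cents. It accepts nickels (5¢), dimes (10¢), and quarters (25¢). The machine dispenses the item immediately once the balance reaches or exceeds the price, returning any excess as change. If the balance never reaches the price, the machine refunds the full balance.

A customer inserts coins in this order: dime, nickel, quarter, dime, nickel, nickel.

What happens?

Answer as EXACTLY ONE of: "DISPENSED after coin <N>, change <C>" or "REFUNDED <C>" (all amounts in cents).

Price: 100¢
Coin 1 (dime, 10¢): balance = 10¢
Coin 2 (nickel, 5¢): balance = 15¢
Coin 3 (quarter, 25¢): balance = 40¢
Coin 4 (dime, 10¢): balance = 50¢
Coin 5 (nickel, 5¢): balance = 55¢
Coin 6 (nickel, 5¢): balance = 60¢
All coins inserted, balance 60¢ < price 100¢ → REFUND 60¢

Answer: REFUNDED 60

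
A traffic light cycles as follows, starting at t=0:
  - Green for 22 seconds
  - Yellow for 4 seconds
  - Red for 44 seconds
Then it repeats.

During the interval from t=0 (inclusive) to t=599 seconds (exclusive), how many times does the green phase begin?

Cycle = 22+4+44 = 70s
green phase starts at t = k*70 + 0 for k=0,1,2,...
Need k*70+0 < 599 → k < 8.557
k ∈ {0, ..., 8} → 9 starts

Answer: 9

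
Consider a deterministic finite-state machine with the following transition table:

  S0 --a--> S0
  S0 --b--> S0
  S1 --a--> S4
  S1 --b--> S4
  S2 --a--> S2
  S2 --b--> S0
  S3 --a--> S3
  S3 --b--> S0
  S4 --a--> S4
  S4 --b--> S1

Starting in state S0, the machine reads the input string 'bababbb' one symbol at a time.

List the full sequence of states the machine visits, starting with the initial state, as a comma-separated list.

Start: S0
  read 'b': S0 --b--> S0
  read 'a': S0 --a--> S0
  read 'b': S0 --b--> S0
  read 'a': S0 --a--> S0
  read 'b': S0 --b--> S0
  read 'b': S0 --b--> S0
  read 'b': S0 --b--> S0

Answer: S0, S0, S0, S0, S0, S0, S0, S0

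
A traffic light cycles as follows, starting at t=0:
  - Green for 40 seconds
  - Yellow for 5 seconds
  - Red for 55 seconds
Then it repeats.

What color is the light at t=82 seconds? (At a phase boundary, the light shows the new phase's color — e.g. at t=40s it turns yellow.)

Answer: red

Derivation:
Cycle length = 40 + 5 + 55 = 100s
t = 82, phase_t = 82 mod 100 = 82
82 >= 45 → RED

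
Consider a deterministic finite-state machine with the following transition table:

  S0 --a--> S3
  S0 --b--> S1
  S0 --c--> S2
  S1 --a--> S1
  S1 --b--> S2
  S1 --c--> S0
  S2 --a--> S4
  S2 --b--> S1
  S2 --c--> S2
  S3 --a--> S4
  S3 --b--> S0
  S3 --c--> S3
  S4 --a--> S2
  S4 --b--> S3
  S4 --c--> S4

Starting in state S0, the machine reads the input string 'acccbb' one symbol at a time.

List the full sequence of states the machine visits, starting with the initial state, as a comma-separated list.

Start: S0
  read 'a': S0 --a--> S3
  read 'c': S3 --c--> S3
  read 'c': S3 --c--> S3
  read 'c': S3 --c--> S3
  read 'b': S3 --b--> S0
  read 'b': S0 --b--> S1

Answer: S0, S3, S3, S3, S3, S0, S1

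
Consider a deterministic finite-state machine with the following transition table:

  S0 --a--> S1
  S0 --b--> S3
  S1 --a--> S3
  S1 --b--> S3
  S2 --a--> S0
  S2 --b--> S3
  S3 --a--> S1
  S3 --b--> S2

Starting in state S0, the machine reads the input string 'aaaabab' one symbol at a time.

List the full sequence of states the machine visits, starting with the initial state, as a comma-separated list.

Answer: S0, S1, S3, S1, S3, S2, S0, S3

Derivation:
Start: S0
  read 'a': S0 --a--> S1
  read 'a': S1 --a--> S3
  read 'a': S3 --a--> S1
  read 'a': S1 --a--> S3
  read 'b': S3 --b--> S2
  read 'a': S2 --a--> S0
  read 'b': S0 --b--> S3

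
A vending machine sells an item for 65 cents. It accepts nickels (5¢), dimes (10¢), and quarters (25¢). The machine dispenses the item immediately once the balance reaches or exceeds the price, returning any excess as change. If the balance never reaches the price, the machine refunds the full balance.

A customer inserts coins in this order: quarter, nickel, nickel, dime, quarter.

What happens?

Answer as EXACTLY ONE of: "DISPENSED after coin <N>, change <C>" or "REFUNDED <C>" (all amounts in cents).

Price: 65¢
Coin 1 (quarter, 25¢): balance = 25¢
Coin 2 (nickel, 5¢): balance = 30¢
Coin 3 (nickel, 5¢): balance = 35¢
Coin 4 (dime, 10¢): balance = 45¢
Coin 5 (quarter, 25¢): balance = 70¢
  → balance >= price → DISPENSE, change = 70 - 65 = 5¢

Answer: DISPENSED after coin 5, change 5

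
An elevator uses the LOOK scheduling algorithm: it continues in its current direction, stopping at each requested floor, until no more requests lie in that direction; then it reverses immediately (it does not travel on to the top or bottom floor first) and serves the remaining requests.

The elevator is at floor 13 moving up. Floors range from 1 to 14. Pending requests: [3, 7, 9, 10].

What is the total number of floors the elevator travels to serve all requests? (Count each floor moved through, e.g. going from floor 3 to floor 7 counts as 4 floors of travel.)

Start at floor 13 moving up, LOOK stop order: [10, 9, 7, 3]
  13 → 10: |10-13| = 3, total = 3
  10 → 9: |9-10| = 1, total = 4
  9 → 7: |7-9| = 2, total = 6
  7 → 3: |3-7| = 4, total = 10

Answer: 10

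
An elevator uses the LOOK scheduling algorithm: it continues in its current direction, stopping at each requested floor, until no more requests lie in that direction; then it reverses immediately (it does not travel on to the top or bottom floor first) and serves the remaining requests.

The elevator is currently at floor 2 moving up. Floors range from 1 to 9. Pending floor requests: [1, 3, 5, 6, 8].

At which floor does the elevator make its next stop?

Current floor: 2, direction: up
Requests above: [3, 5, 6, 8]
Requests below: [1]
Moving up and requests lie above → nearest above is min([3, 5, 6, 8]) = 3

Answer: 3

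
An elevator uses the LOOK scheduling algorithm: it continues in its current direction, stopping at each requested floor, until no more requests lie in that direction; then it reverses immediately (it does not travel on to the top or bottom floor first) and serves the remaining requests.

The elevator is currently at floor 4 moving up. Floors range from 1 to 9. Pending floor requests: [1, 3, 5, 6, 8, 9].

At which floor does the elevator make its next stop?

Current floor: 4, direction: up
Requests above: [5, 6, 8, 9]
Requests below: [1, 3]
Moving up and requests lie above → nearest above is min([5, 6, 8, 9]) = 5

Answer: 5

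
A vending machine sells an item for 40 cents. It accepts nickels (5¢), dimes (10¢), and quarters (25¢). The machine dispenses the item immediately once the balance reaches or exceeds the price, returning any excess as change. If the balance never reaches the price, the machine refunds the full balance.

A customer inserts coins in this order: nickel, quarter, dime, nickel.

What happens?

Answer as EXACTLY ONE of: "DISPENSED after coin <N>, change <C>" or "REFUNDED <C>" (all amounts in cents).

Answer: DISPENSED after coin 3, change 0

Derivation:
Price: 40¢
Coin 1 (nickel, 5¢): balance = 5¢
Coin 2 (quarter, 25¢): balance = 30¢
Coin 3 (dime, 10¢): balance = 40¢
  → balance >= price → DISPENSE, change = 40 - 40 = 0¢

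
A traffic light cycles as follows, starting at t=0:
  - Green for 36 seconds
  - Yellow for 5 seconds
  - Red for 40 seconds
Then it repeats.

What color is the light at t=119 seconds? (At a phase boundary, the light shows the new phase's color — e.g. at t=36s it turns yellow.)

Answer: yellow

Derivation:
Cycle length = 36 + 5 + 40 = 81s
t = 119, phase_t = 119 mod 81 = 38
36 <= 38 < 41 (yellow end) → YELLOW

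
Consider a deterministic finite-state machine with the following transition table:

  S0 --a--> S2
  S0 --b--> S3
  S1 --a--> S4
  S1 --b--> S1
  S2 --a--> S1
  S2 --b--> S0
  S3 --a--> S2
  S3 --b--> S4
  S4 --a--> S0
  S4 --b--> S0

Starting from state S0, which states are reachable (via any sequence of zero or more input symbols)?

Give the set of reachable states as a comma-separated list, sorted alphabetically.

BFS from S0:
  visit S0: S0--a-->S2 (new), S0--b-->S3 (new)
  visit S2: S2--a-->S1 (new), S2--b-->S0 (seen)
  visit S3: S3--a-->S2 (seen), S3--b-->S4 (new)
  visit S1: S1--a-->S4 (seen), S1--b-->S1 (seen)
  visit S4: S4--a-->S0 (seen), S4--b-->S0 (seen)

Answer: S0, S1, S2, S3, S4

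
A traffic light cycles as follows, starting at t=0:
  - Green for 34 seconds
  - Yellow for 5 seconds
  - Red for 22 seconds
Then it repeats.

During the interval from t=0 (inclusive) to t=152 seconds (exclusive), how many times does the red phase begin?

Cycle = 34+5+22 = 61s
red phase starts at t = k*61 + 39 for k=0,1,2,...
Need k*61+39 < 152 → k < 1.852
k ∈ {0, ..., 1} → 2 starts

Answer: 2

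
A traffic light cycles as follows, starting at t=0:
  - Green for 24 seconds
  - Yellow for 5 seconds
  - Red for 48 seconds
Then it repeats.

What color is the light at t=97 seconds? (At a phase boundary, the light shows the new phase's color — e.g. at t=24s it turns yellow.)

Cycle length = 24 + 5 + 48 = 77s
t = 97, phase_t = 97 mod 77 = 20
20 < 24 (green end) → GREEN

Answer: green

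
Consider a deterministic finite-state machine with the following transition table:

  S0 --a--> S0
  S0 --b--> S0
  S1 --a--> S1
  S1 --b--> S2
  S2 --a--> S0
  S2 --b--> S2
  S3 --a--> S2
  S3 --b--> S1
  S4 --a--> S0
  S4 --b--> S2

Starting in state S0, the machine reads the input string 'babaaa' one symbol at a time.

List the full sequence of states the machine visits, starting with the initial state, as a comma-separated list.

Answer: S0, S0, S0, S0, S0, S0, S0

Derivation:
Start: S0
  read 'b': S0 --b--> S0
  read 'a': S0 --a--> S0
  read 'b': S0 --b--> S0
  read 'a': S0 --a--> S0
  read 'a': S0 --a--> S0
  read 'a': S0 --a--> S0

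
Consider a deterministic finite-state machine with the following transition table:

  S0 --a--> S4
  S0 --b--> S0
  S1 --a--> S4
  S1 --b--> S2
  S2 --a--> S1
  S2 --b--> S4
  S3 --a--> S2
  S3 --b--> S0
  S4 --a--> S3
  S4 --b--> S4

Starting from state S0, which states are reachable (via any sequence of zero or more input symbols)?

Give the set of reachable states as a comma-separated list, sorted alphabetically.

Answer: S0, S1, S2, S3, S4

Derivation:
BFS from S0:
  visit S0: S0--a-->S4 (new), S0--b-->S0 (seen)
  visit S4: S4--a-->S3 (new), S4--b-->S4 (seen)
  visit S3: S3--a-->S2 (new), S3--b-->S0 (seen)
  visit S2: S2--a-->S1 (new), S2--b-->S4 (seen)
  visit S1: S1--a-->S4 (seen), S1--b-->S2 (seen)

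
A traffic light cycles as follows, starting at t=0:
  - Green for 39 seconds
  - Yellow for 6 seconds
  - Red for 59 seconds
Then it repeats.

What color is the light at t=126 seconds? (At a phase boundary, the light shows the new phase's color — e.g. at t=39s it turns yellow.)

Answer: green

Derivation:
Cycle length = 39 + 6 + 59 = 104s
t = 126, phase_t = 126 mod 104 = 22
22 < 39 (green end) → GREEN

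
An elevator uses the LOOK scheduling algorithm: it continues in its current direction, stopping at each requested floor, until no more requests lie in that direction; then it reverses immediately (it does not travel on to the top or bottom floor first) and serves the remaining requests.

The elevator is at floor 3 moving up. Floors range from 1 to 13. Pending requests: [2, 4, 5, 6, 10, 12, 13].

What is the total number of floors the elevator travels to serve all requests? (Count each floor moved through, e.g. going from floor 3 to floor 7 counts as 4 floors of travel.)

Start at floor 3 moving up, LOOK stop order: [4, 5, 6, 10, 12, 13, 2]
  3 → 4: |4-3| = 1, total = 1
  4 → 5: |5-4| = 1, total = 2
  5 → 6: |6-5| = 1, total = 3
  6 → 10: |10-6| = 4, total = 7
  10 → 12: |12-10| = 2, total = 9
  12 → 13: |13-12| = 1, total = 10
  13 → 2: |2-13| = 11, total = 21

Answer: 21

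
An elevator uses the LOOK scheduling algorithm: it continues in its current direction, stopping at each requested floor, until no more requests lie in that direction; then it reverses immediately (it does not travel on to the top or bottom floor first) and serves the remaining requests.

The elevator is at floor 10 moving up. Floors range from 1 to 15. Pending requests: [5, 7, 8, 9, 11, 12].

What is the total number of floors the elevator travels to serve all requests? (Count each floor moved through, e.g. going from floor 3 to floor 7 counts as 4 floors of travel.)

Start at floor 10 moving up, LOOK stop order: [11, 12, 9, 8, 7, 5]
  10 → 11: |11-10| = 1, total = 1
  11 → 12: |12-11| = 1, total = 2
  12 → 9: |9-12| = 3, total = 5
  9 → 8: |8-9| = 1, total = 6
  8 → 7: |7-8| = 1, total = 7
  7 → 5: |5-7| = 2, total = 9

Answer: 9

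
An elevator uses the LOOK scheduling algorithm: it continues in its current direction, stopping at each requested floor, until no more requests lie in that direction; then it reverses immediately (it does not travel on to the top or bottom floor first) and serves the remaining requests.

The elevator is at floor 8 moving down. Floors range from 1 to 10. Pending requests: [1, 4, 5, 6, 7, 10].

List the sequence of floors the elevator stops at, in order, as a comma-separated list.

Current: 8, moving DOWN
Serve below first (descending): [7, 6, 5, 4, 1]
Then reverse, serve above (ascending): [10]

Answer: 7, 6, 5, 4, 1, 10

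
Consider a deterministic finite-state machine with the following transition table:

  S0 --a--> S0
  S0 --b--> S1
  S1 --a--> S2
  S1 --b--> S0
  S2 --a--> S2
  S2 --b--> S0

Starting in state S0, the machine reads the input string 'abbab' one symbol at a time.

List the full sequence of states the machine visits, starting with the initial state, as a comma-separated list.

Answer: S0, S0, S1, S0, S0, S1

Derivation:
Start: S0
  read 'a': S0 --a--> S0
  read 'b': S0 --b--> S1
  read 'b': S1 --b--> S0
  read 'a': S0 --a--> S0
  read 'b': S0 --b--> S1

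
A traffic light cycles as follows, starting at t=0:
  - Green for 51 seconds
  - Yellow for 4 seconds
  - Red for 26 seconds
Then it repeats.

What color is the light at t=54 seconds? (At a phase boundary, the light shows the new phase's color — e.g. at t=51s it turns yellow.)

Answer: yellow

Derivation:
Cycle length = 51 + 4 + 26 = 81s
t = 54, phase_t = 54 mod 81 = 54
51 <= 54 < 55 (yellow end) → YELLOW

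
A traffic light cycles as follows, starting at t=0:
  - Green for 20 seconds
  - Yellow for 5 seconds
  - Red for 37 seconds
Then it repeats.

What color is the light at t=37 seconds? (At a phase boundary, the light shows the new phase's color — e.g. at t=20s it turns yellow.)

Cycle length = 20 + 5 + 37 = 62s
t = 37, phase_t = 37 mod 62 = 37
37 >= 25 → RED

Answer: red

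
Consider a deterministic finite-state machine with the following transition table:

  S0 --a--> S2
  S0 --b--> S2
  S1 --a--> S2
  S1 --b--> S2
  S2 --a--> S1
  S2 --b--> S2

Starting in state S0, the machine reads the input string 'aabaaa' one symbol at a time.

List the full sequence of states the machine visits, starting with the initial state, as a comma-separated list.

Answer: S0, S2, S1, S2, S1, S2, S1

Derivation:
Start: S0
  read 'a': S0 --a--> S2
  read 'a': S2 --a--> S1
  read 'b': S1 --b--> S2
  read 'a': S2 --a--> S1
  read 'a': S1 --a--> S2
  read 'a': S2 --a--> S1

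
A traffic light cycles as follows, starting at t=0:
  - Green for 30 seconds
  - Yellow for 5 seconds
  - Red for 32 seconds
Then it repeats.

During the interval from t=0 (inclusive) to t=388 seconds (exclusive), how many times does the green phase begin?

Cycle = 30+5+32 = 67s
green phase starts at t = k*67 + 0 for k=0,1,2,...
Need k*67+0 < 388 → k < 5.791
k ∈ {0, ..., 5} → 6 starts

Answer: 6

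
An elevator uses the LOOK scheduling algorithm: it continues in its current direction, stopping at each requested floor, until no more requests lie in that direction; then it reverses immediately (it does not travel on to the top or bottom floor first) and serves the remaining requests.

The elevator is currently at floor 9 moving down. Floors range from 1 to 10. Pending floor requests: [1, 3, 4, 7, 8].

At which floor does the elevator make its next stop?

Current floor: 9, direction: down
Requests above: []
Requests below: [1, 3, 4, 7, 8]
Moving down and requests lie below → nearest below is max([1, 3, 4, 7, 8]) = 8

Answer: 8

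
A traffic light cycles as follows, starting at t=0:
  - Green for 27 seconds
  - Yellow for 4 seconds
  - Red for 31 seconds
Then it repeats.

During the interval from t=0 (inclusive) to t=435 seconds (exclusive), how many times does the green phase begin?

Answer: 8

Derivation:
Cycle = 27+4+31 = 62s
green phase starts at t = k*62 + 0 for k=0,1,2,...
Need k*62+0 < 435 → k < 7.016
k ∈ {0, ..., 7} → 8 starts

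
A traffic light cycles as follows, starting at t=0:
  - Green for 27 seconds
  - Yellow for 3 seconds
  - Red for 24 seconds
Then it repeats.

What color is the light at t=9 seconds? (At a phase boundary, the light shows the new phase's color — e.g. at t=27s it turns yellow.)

Cycle length = 27 + 3 + 24 = 54s
t = 9, phase_t = 9 mod 54 = 9
9 < 27 (green end) → GREEN

Answer: green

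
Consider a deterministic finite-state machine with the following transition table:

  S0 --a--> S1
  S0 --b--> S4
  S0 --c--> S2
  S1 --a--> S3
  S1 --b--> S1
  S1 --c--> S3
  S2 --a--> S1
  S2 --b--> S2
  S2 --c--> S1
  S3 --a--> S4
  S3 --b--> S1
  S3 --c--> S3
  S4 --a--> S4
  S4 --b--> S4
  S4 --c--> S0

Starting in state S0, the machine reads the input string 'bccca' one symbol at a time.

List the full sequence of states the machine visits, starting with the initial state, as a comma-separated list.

Answer: S0, S4, S0, S2, S1, S3

Derivation:
Start: S0
  read 'b': S0 --b--> S4
  read 'c': S4 --c--> S0
  read 'c': S0 --c--> S2
  read 'c': S2 --c--> S1
  read 'a': S1 --a--> S3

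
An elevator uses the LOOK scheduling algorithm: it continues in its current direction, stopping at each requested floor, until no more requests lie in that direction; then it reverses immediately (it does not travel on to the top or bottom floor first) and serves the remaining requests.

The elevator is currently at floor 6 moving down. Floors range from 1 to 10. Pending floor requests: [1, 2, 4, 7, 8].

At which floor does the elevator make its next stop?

Current floor: 6, direction: down
Requests above: [7, 8]
Requests below: [1, 2, 4]
Moving down and requests lie below → nearest below is max([1, 2, 4]) = 4

Answer: 4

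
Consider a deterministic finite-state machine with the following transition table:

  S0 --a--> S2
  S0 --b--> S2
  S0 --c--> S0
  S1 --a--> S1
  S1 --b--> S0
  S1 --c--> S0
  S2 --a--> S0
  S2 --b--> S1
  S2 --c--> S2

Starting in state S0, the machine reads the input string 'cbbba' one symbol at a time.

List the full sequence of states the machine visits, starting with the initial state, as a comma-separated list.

Start: S0
  read 'c': S0 --c--> S0
  read 'b': S0 --b--> S2
  read 'b': S2 --b--> S1
  read 'b': S1 --b--> S0
  read 'a': S0 --a--> S2

Answer: S0, S0, S2, S1, S0, S2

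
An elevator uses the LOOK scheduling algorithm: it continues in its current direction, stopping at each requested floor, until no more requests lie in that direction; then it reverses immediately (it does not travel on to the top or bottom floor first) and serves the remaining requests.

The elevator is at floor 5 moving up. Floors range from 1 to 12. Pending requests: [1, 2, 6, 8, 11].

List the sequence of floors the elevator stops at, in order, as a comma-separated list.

Answer: 6, 8, 11, 2, 1

Derivation:
Current: 5, moving UP
Serve above first (ascending): [6, 8, 11]
Then reverse, serve below (descending): [2, 1]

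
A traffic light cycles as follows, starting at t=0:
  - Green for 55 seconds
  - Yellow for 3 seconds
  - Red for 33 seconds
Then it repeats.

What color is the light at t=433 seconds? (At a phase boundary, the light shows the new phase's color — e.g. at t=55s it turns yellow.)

Cycle length = 55 + 3 + 33 = 91s
t = 433, phase_t = 433 mod 91 = 69
69 >= 58 → RED

Answer: red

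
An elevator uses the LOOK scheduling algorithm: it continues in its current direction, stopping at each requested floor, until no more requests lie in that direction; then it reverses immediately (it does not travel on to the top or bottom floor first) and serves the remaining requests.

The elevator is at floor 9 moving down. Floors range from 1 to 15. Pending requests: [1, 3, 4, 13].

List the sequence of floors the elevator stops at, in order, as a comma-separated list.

Current: 9, moving DOWN
Serve below first (descending): [4, 3, 1]
Then reverse, serve above (ascending): [13]

Answer: 4, 3, 1, 13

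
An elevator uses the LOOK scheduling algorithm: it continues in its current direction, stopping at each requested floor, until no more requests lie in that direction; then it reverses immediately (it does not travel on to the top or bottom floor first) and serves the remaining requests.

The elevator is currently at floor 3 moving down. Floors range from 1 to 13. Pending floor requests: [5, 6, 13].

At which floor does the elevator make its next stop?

Answer: 5

Derivation:
Current floor: 3, direction: down
Requests above: [5, 6, 13]
Requests below: []
Moving down but no requests below → reverse; nearest above is min([5, 6, 13]) = 5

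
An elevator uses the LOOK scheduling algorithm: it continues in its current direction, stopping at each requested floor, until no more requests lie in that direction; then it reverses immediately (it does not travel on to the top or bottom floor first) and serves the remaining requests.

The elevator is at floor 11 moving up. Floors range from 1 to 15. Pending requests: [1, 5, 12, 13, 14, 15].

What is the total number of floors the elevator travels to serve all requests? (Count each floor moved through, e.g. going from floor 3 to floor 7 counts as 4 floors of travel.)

Start at floor 11 moving up, LOOK stop order: [12, 13, 14, 15, 5, 1]
  11 → 12: |12-11| = 1, total = 1
  12 → 13: |13-12| = 1, total = 2
  13 → 14: |14-13| = 1, total = 3
  14 → 15: |15-14| = 1, total = 4
  15 → 5: |5-15| = 10, total = 14
  5 → 1: |1-5| = 4, total = 18

Answer: 18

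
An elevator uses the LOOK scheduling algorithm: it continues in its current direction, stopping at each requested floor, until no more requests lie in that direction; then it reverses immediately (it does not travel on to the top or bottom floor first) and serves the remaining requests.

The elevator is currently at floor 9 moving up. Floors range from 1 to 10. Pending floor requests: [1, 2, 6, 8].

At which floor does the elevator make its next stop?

Answer: 8

Derivation:
Current floor: 9, direction: up
Requests above: []
Requests below: [1, 2, 6, 8]
Moving up but no requests above → reverse; nearest below is max([1, 2, 6, 8]) = 8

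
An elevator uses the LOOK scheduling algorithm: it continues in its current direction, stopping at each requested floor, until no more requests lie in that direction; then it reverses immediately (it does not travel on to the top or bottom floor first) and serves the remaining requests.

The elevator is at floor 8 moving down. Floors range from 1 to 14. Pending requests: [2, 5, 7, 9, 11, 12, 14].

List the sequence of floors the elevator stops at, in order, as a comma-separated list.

Current: 8, moving DOWN
Serve below first (descending): [7, 5, 2]
Then reverse, serve above (ascending): [9, 11, 12, 14]

Answer: 7, 5, 2, 9, 11, 12, 14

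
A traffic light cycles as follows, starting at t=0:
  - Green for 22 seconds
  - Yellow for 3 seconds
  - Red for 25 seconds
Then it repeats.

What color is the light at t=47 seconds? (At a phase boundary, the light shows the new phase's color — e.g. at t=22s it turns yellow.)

Cycle length = 22 + 3 + 25 = 50s
t = 47, phase_t = 47 mod 50 = 47
47 >= 25 → RED

Answer: red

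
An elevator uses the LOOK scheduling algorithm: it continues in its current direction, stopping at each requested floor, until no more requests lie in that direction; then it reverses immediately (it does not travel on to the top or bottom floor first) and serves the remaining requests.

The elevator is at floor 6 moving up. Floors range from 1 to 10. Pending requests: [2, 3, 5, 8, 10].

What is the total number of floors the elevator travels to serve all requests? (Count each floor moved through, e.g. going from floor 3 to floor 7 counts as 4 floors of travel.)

Start at floor 6 moving up, LOOK stop order: [8, 10, 5, 3, 2]
  6 → 8: |8-6| = 2, total = 2
  8 → 10: |10-8| = 2, total = 4
  10 → 5: |5-10| = 5, total = 9
  5 → 3: |3-5| = 2, total = 11
  3 → 2: |2-3| = 1, total = 12

Answer: 12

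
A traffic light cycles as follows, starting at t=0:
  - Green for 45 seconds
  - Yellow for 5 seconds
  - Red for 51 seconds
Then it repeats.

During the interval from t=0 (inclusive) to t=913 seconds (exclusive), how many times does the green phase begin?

Answer: 10

Derivation:
Cycle = 45+5+51 = 101s
green phase starts at t = k*101 + 0 for k=0,1,2,...
Need k*101+0 < 913 → k < 9.040
k ∈ {0, ..., 9} → 10 starts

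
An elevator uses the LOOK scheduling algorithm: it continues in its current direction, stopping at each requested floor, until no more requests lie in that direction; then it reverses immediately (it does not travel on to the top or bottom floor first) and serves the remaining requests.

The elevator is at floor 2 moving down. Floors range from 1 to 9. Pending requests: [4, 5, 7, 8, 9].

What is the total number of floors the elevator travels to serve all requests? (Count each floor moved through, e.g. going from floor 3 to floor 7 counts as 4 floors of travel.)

Start at floor 2 moving down, LOOK stop order: [4, 5, 7, 8, 9]
  2 → 4: |4-2| = 2, total = 2
  4 → 5: |5-4| = 1, total = 3
  5 → 7: |7-5| = 2, total = 5
  7 → 8: |8-7| = 1, total = 6
  8 → 9: |9-8| = 1, total = 7

Answer: 7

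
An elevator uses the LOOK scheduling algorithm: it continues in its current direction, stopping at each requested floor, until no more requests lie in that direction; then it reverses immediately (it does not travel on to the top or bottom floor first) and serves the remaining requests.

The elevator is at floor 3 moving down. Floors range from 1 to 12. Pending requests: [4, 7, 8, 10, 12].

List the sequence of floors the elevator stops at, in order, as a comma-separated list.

Current: 3, moving DOWN
Serve below first (descending): []
Then reverse, serve above (ascending): [4, 7, 8, 10, 12]

Answer: 4, 7, 8, 10, 12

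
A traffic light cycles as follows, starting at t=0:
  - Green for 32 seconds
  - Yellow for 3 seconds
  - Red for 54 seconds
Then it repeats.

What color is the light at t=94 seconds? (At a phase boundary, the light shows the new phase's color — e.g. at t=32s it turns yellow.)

Cycle length = 32 + 3 + 54 = 89s
t = 94, phase_t = 94 mod 89 = 5
5 < 32 (green end) → GREEN

Answer: green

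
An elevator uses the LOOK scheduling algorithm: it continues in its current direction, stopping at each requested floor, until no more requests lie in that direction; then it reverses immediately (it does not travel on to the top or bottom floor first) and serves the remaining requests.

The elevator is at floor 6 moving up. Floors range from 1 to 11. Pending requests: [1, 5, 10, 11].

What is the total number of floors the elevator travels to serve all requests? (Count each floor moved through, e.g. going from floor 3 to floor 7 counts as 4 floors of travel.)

Start at floor 6 moving up, LOOK stop order: [10, 11, 5, 1]
  6 → 10: |10-6| = 4, total = 4
  10 → 11: |11-10| = 1, total = 5
  11 → 5: |5-11| = 6, total = 11
  5 → 1: |1-5| = 4, total = 15

Answer: 15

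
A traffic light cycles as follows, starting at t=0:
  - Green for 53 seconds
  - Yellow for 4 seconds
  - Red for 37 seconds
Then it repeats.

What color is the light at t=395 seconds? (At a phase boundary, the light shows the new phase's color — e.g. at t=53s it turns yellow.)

Answer: green

Derivation:
Cycle length = 53 + 4 + 37 = 94s
t = 395, phase_t = 395 mod 94 = 19
19 < 53 (green end) → GREEN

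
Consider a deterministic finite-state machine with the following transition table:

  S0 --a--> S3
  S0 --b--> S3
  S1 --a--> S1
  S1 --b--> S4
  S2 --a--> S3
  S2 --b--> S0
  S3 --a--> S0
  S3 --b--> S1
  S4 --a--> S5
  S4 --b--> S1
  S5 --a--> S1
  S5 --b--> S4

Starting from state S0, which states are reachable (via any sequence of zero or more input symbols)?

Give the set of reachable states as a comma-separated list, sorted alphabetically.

BFS from S0:
  visit S0: S0--a-->S3 (new), S0--b-->S3 (seen)
  visit S3: S3--a-->S0 (seen), S3--b-->S1 (new)
  visit S1: S1--a-->S1 (seen), S1--b-->S4 (new)
  visit S4: S4--a-->S5 (new), S4--b-->S1 (seen)
  visit S5: S5--a-->S1 (seen), S5--b-->S4 (seen)

Answer: S0, S1, S3, S4, S5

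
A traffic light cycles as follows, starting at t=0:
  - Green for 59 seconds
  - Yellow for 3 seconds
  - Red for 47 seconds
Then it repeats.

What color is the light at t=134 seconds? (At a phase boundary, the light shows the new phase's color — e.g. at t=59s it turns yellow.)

Cycle length = 59 + 3 + 47 = 109s
t = 134, phase_t = 134 mod 109 = 25
25 < 59 (green end) → GREEN

Answer: green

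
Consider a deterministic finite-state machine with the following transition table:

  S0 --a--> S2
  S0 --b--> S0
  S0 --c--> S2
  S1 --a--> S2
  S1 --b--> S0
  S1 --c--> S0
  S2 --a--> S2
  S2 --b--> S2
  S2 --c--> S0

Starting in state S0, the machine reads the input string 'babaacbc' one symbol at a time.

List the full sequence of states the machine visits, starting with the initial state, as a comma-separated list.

Answer: S0, S0, S2, S2, S2, S2, S0, S0, S2

Derivation:
Start: S0
  read 'b': S0 --b--> S0
  read 'a': S0 --a--> S2
  read 'b': S2 --b--> S2
  read 'a': S2 --a--> S2
  read 'a': S2 --a--> S2
  read 'c': S2 --c--> S0
  read 'b': S0 --b--> S0
  read 'c': S0 --c--> S2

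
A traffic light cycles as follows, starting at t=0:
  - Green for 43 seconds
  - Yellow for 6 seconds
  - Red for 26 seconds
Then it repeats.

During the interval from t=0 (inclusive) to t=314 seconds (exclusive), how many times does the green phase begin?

Answer: 5

Derivation:
Cycle = 43+6+26 = 75s
green phase starts at t = k*75 + 0 for k=0,1,2,...
Need k*75+0 < 314 → k < 4.187
k ∈ {0, ..., 4} → 5 starts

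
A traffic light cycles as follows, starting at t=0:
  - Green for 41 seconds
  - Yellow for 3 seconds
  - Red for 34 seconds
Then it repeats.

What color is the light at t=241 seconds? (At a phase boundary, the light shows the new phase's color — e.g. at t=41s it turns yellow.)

Answer: green

Derivation:
Cycle length = 41 + 3 + 34 = 78s
t = 241, phase_t = 241 mod 78 = 7
7 < 41 (green end) → GREEN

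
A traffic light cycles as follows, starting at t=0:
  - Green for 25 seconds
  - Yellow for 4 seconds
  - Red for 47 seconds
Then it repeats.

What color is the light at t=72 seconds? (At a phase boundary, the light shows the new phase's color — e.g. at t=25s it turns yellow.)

Answer: red

Derivation:
Cycle length = 25 + 4 + 47 = 76s
t = 72, phase_t = 72 mod 76 = 72
72 >= 29 → RED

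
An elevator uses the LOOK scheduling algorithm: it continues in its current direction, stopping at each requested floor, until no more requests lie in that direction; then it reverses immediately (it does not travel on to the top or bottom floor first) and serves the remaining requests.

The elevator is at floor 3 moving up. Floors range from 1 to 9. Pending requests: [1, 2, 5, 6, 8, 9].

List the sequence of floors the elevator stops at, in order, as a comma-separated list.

Answer: 5, 6, 8, 9, 2, 1

Derivation:
Current: 3, moving UP
Serve above first (ascending): [5, 6, 8, 9]
Then reverse, serve below (descending): [2, 1]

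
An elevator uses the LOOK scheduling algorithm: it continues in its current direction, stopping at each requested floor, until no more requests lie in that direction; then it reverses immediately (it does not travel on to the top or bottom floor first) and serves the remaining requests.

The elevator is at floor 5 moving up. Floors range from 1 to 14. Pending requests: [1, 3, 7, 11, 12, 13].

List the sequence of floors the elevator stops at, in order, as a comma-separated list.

Answer: 7, 11, 12, 13, 3, 1

Derivation:
Current: 5, moving UP
Serve above first (ascending): [7, 11, 12, 13]
Then reverse, serve below (descending): [3, 1]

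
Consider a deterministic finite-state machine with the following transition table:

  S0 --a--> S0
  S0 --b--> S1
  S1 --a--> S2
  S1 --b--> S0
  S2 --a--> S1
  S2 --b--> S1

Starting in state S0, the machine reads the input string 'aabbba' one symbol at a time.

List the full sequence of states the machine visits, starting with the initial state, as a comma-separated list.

Answer: S0, S0, S0, S1, S0, S1, S2

Derivation:
Start: S0
  read 'a': S0 --a--> S0
  read 'a': S0 --a--> S0
  read 'b': S0 --b--> S1
  read 'b': S1 --b--> S0
  read 'b': S0 --b--> S1
  read 'a': S1 --a--> S2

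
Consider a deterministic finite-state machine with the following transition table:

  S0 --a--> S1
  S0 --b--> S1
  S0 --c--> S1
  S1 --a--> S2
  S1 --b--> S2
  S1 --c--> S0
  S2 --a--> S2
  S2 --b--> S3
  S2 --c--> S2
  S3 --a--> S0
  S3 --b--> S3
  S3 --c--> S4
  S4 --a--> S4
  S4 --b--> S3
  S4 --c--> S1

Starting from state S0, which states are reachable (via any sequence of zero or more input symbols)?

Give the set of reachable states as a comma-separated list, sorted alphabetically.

BFS from S0:
  visit S0: S0--a-->S1 (new), S0--b-->S1 (seen), S0--c-->S1 (seen)
  visit S1: S1--a-->S2 (new), S1--b-->S2 (seen), S1--c-->S0 (seen)
  visit S2: S2--a-->S2 (seen), S2--b-->S3 (new), S2--c-->S2 (seen)
  visit S3: S3--a-->S0 (seen), S3--b-->S3 (seen), S3--c-->S4 (new)
  visit S4: S4--a-->S4 (seen), S4--b-->S3 (seen), S4--c-->S1 (seen)

Answer: S0, S1, S2, S3, S4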